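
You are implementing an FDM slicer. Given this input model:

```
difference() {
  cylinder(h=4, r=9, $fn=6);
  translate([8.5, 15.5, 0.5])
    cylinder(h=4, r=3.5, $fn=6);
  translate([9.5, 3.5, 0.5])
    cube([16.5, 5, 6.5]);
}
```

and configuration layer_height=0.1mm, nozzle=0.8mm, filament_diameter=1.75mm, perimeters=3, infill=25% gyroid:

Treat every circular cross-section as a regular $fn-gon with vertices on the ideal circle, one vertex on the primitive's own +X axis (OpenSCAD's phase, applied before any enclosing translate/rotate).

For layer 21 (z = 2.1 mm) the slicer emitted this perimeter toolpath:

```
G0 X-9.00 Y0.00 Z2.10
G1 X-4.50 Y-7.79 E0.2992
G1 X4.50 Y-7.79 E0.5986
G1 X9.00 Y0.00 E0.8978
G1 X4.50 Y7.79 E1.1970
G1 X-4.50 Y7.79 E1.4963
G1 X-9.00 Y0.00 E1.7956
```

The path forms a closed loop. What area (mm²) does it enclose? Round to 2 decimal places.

210.33 mm²

Apply the shoelace formula to the sequence of (X, Y) vertices; enclosed area = 210.33 mm².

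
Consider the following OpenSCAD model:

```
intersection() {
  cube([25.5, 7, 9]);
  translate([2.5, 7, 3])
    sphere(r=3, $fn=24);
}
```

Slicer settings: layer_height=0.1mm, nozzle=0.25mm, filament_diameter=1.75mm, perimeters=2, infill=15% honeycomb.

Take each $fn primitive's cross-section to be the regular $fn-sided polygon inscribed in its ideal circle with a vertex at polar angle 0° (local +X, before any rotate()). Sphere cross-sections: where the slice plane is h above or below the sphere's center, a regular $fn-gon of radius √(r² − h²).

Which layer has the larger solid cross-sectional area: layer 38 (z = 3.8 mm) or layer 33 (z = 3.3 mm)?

layer 33 (z = 3.3 mm)

Layer 38 (z = 3.8): the 25.5×7 cube contributes its full rectangle (area 178.50 mm²); the r=3 sphere at (2.5, 7) slices to a regular 24-gon of circumradius 2.891 (√(r²−h²) with h=0.8 from center) (area = (24/2)·2.891²·sin(360°/24) = 25.96 mm²); Keeping only the common overlap: the r=3 sphere at (2.5, 7) partially overlaps the 25.5×7 cube; clipping to the common part keeps 12.62 mm² — area = 12.62 mm². So its area = 12.62 mm². Layer 33 (z = 3.3): the cube (footprint 25.5×7) is included at this height (area 178.50 mm²); the r=3 sphere at (2.5, 7) contributes a regular 24-gon of circumradius √(3²−0.3²) = 2.985 (area = (24/2)·2.985²·sin(360°/24) = 27.67 mm²); Taking the intersection: the r=3 sphere at (2.5, 7) partially overlaps the 25.5×7 cube; clipping to the common part keeps 13.33 mm² — area = 13.33 mm². So its area = 13.33 mm². Layer 33 is larger (13.33 vs 12.62 mm²).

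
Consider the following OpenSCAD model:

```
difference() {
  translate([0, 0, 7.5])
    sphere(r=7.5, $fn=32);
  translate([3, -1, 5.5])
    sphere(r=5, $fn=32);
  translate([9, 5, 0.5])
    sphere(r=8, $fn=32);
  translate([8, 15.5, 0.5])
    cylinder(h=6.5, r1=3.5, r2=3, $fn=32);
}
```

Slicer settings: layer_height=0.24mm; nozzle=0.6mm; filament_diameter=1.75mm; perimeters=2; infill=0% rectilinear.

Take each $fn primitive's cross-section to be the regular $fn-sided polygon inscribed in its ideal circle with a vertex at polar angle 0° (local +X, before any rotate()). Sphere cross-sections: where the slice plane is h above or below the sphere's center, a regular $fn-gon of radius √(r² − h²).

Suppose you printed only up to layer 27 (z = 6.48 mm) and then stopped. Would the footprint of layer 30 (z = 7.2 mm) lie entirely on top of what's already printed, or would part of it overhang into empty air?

Compare the two slices. At z = 6.48: the r=7.5 sphere contributes a regular 32-gon of circumradius √(7.5²−1.02²) = 7.430 (area = (32/2)·7.430²·sin(360°/32) = 172.33 mm²); the r=5 sphere at (3, -1) slices to a regular 32-gon of circumradius 4.903 (√(r²−h²) with h=0.98 from center) (area = (32/2)·4.903²·sin(360°/32) = 75.04 mm²); the r=8 sphere at (9, 5) slices to a regular 32-gon of circumradius 5.314 (√(r²−h²) with h=5.98 from center) (area = (32/2)·5.314²·sin(360°/32) = 88.15 mm²); the cone at (8, 15.5): at t=0.920 of its height the radius interpolates to r₁+(r₂−r₁)t = 3.040, giving a regular 32-gon of that circumradius (area = (32/2)·3.040²·sin(360°/32) = 28.85 mm²); Subtracting the remaining from the first: starting from the r=7.5 sphere (172.33 mm²), the r=5 sphere at (3, -1) partially overlaps it — only the 71.74 mm² overlap (of its 75.04 mm²) is removed, clipping the outline; the r=8 sphere at (9, 5) partially overlaps it — only the 5.82 mm² overlap (of its 88.15 mm²) is removed, clipping the outline; the cone at (8, 15.5) misses the remaining region (no effect) — area = 94.78 mm². At z = 7.2: the sphere: section is a regular 32-gon, circumradius = √(r²−h²) = √(7.5²−0.3²) = 7.494 (area = (32/2)·7.494²·sin(360°/32) = 175.30 mm²); the r=5 sphere at (3, -1) contributes a regular 32-gon of circumradius √(5²−1.7²) = 4.702 (area = (32/2)·4.702²·sin(360°/32) = 69.02 mm²); the sphere at (9, 5): section is a regular 32-gon, circumradius = √(r²−h²) = √(8²−6.7²) = 4.371 (area = (32/2)·4.371²·sin(360°/32) = 59.65 mm²); the cone at (8, 15.5) is not intersected at this z (z outside [0.5, 7]); Taking the first minus the rest: starting from the r=7.5 sphere (175.30 mm²), the r=5 sphere at (3, -1) partially overlaps it — only the 67.55 mm² overlap (of its 69.02 mm²) is removed, clipping the outline; the r=8 sphere at (9, 5) partially overlaps it — only the 4.61 mm² overlap (of its 59.65 mm²) is removed, clipping the outline — area = 103.14 mm². Checking containment: at z = 7.2 the cross-section extends beyond the z = 6.48 cross-section by about 8.37 mm².

part overhangs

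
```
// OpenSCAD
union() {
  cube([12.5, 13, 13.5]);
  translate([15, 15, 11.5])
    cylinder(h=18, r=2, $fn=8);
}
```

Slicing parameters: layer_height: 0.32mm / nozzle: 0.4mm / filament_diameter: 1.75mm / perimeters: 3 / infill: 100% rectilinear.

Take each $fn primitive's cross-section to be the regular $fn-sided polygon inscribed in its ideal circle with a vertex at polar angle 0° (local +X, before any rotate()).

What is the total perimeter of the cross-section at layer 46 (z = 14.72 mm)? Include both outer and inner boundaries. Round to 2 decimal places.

At z = 14.72 mm: the cube is not intersected at this z (z outside [0, 13.5]); the cylinder at (15, 15): section is a regular 8-gon, circumradius r=2 (perimeter = 2·8·2.000·sin(180°/8) = 12.25 mm); Merging all regions: only the r=2 cylinder at (15, 15) is present, so the union is just that shape — boundary = 12.25 mm. Overall, the cross-section is a single solid region. Total boundary length (outer) = 12.25 mm.

12.25 mm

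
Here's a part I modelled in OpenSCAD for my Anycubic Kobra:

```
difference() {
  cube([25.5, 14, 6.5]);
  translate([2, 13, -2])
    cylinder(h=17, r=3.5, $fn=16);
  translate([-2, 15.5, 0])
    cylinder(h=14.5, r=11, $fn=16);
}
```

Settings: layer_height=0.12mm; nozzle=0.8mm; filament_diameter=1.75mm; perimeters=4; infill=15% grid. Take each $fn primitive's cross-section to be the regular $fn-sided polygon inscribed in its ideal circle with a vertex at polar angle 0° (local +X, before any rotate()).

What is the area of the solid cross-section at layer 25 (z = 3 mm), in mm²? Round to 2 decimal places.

At z = 3 mm: the cube is present — its section is the full 25.5×14 rectangle (area 357.00 mm²); the r=3.5 cylinder at (2, 13) contributes a regular 16-gon of circumradius 3.5 (area = (16/2)·3.500²·sin(360°/16) = 37.50 mm²); the cylinder at (-2, 15.5): section is a regular 16-gon, circumradius r=11 (area = (16/2)·11.000²·sin(360°/16) = 370.44 mm²); Taking the first minus the rest: starting from the 25.5×14 cube (357.00 mm²), the r=3.5 cylinder at (2, 13) partially overlaps it — only the 21.28 mm² overlap (of its 37.50 mm²) is removed, clipping the outline; the r=11 cylinder at (-2, 15.5) partially overlaps it — only the 36.45 mm² overlap (of its 370.44 mm²) is removed, clipping the outline — area = 299.27 mm². Overall, the cross-section is a single solid region. Net area = 299.27 mm².

299.27 mm²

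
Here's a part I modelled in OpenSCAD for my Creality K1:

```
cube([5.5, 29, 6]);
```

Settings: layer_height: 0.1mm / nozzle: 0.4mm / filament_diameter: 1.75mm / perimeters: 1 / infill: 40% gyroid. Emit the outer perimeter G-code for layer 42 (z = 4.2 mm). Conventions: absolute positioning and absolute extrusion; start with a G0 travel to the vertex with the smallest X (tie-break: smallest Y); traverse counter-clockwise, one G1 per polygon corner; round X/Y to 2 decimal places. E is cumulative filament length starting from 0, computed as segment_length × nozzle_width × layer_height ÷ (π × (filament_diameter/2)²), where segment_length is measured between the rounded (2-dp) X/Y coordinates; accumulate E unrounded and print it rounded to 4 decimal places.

At z = 4.2 mm: the cube is present — its section is the full 5.5×29 rectangle. The outline is a single polygon with 4 vertices. Extrusion per mm of travel: 0.4 × 0.1 / (π × 0.875²) = 0.016630. Accumulating E over each segment gives final E = 1.1475.

G0 X0.00 Y0.00 Z4.20
G1 X5.50 Y0.00 E0.0915
G1 X5.50 Y29.00 E0.5737
G1 X0.00 Y29.00 E0.6652
G1 X0.00 Y0.00 E1.1475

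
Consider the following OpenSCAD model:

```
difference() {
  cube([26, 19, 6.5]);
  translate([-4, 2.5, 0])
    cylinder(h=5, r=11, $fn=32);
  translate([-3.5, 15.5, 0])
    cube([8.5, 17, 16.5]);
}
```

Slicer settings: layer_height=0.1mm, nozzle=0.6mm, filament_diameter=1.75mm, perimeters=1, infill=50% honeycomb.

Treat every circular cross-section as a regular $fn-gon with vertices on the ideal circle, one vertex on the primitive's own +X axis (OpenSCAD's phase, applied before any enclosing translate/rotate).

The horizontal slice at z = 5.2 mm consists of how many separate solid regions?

1

At z = 5.2 mm: the 26×19 cube contributes its full rectangle; the cylinder at (-4, 2.5) is not intersected at this z (z outside [0, 5]); the cube at (-3.5, 15.5) (footprint 8.5×17) is included at this height; Taking the first minus the rest: starting from the 26×19 cube, the 8.5×17 cube at (-3.5, 15.5) partially overlaps it — only the 17.50 mm² overlap (of its 144.50 mm²) is removed, clipping the outline — 1 connected region. The result has 1 disconnected region.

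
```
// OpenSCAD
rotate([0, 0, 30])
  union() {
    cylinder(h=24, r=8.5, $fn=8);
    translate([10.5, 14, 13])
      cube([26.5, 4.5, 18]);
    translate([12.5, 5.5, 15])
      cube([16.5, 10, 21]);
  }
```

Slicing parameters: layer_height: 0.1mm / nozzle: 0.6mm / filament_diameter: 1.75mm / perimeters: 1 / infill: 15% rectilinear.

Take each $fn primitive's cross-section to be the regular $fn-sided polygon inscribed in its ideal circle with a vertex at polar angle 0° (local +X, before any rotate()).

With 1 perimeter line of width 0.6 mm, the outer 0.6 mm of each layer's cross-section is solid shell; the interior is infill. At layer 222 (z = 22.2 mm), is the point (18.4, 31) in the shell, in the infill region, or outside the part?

At z = 22.2 mm: the r=8.5 cylinder gives a regular 8-gon of circumradius 8.5 (constant along its height); the 26.5×4.5 cube at (10.5, 14) contributes its full rectangle; the cube at (12.5, 5.5) is present — its section is the full 16.5×10 rectangle; Taking the union: the regions partially overlap (shared area 24.75 mm²), so overlapping operands fuse into one piece — 2 connected regions; (whole slice rotated 30° about Z — lengths, areas and connectivity unchanged). Overall, the cross-section has 2 separate islands. Undo the 30° rotation: the query point maps to (31.435, 17.647) in the un-rotated model frame. The nearest boundary edge runs (10.50, 18.50)→(37.00, 18.50); distance from the point to it = 0.85 mm. (Shell/infill is judged within the island containing the point — the largest one.) The point is inside the cross-section and 0.85 mm from the nearest boundary — more than the 0.6 mm shell width (1 × 0.6), so it's in the infill interior.

infill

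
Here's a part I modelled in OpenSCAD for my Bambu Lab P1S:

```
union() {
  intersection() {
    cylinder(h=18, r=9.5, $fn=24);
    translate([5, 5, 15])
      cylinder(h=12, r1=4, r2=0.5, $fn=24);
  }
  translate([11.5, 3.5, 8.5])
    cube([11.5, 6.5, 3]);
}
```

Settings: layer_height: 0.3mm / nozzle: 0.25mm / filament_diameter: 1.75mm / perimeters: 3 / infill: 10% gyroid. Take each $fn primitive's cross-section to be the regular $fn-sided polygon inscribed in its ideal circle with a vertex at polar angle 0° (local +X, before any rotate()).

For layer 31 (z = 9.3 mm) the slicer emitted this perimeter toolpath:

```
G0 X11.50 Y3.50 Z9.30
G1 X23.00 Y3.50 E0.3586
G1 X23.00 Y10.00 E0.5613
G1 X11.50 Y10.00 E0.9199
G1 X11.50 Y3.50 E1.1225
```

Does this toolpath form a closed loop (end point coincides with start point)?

Start point (G0): (11.50, 3.50). End point (last G1): the path returns to the start — closed.

yes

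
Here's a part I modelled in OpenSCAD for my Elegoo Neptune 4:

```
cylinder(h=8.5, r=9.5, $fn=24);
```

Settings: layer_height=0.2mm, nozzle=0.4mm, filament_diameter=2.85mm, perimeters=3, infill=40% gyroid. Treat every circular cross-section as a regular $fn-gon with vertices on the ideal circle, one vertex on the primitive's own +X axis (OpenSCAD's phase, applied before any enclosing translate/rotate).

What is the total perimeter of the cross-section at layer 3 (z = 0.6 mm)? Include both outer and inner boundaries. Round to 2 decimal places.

At z = 0.6 mm: the r=9.5 cylinder gives a regular 24-gon of circumradius 9.5 (constant along its height) (perimeter = 2·24·9.500·sin(180°/24) = 59.52 mm). Overall, the cross-section is a single solid region. Total boundary length (outer) = 59.52 mm.

59.52 mm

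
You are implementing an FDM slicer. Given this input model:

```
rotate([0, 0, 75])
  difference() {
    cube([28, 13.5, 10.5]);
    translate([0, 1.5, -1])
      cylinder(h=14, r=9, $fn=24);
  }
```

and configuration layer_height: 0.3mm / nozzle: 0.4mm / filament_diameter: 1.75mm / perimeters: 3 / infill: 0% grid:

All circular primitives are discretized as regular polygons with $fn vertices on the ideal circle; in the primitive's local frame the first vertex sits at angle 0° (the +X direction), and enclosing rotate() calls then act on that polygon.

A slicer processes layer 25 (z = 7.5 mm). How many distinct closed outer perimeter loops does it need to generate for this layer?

At z = 7.5 mm: the cube (footprint 28×13.5) is included at this height; the r=9 cylinder at (0, 1.5) gives a regular 24-gon of circumradius 9 (constant along its height); Taking the first minus the rest: starting from the 28×13.5 cube, the r=9 cylinder at (0, 1.5) partially overlaps it — only the 76.24 mm² overlap (of its 251.57 mm²) is removed, clipping the outline — 1 connected region; (rotated 75° about Z; rotation is an isometry so areas/perimeters/island counts are preserved). The result has 1 disconnected region.

1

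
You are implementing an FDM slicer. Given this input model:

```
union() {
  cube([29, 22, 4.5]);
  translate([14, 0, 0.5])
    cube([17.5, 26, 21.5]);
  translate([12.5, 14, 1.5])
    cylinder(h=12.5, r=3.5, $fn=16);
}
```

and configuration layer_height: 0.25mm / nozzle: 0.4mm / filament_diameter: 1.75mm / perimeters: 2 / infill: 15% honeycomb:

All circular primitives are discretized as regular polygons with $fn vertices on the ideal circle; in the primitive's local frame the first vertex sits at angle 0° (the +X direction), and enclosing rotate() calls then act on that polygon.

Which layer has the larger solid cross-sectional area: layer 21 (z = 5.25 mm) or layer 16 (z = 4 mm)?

Layer 21 (z = 5.25): the cube does not reach this height (z outside [0, 4.5]); the cube at (14, 0) is present — its section is the full 17.5×26 rectangle (area 455.00 mm²); the r=3.5 cylinder at (12.5, 14) contributes a regular 16-gon of circumradius 3.5 (area = (16/2)·3.500²·sin(360°/16) = 37.50 mm²); Merging all regions: the regions partially overlap — summed areas 492.50 mm² minus the doubly-counted overlap 8.71 mm² gives 483.79 mm² — area = 483.79 mm². So its area = 483.79 mm². Layer 16 (z = 4): the cube (footprint 29×22) is included at this height (area 638.00 mm²); the cube at (14, 0) is present — its section is the full 17.5×26 rectangle (area 455.00 mm²); the r=3.5 cylinder at (12.5, 14) contributes a regular 16-gon of circumradius 3.5 (area = (16/2)·3.500²·sin(360°/16) = 37.50 mm²); Merging all regions: the regions partially overlap — summed areas 1130.50 mm² minus the doubly-counted overlap 367.50 mm² gives 763.00 mm² — area = 763.00 mm². So its area = 763.00 mm². Layer 16 is larger (763.00 vs 483.79 mm²).

layer 16 (z = 4 mm)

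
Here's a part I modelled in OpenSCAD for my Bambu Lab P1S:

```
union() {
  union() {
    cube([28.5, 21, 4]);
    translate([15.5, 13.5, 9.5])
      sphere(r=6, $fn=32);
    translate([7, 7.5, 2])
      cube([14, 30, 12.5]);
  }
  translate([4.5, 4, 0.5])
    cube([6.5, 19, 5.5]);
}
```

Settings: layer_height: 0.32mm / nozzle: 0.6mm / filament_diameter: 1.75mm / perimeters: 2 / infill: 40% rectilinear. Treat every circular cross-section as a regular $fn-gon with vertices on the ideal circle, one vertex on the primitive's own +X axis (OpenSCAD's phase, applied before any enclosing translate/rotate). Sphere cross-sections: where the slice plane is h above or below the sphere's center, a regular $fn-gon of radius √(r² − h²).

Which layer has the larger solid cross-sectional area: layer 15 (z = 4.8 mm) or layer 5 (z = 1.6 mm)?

layer 5 (z = 1.6 mm)

Layer 15 (z = 4.8): the cube is not intersected at this z (z outside [0, 4]); the sphere at (15.5, 13.5): section is a regular 32-gon, circumradius = √(r²−h²) = √(6²−4.7²) = 3.730 (area = (32/2)·3.730²·sin(360°/32) = 43.42 mm²); the 14×30 cube at (7, 7.5) contributes its full rectangle (area 420.00 mm²); Merging all regions: the r=6 sphere at (15.5, 13.5) lies entirely inside the 14×30 cube at (7, 7.5), so the union is just the 14×30 cube at (7, 7.5) — area = 420.00 mm²; the 6.5×19 cube at (4.5, 4) contributes its full rectangle (area 123.50 mm²); Merging all regions: the regions partially overlap — summed areas 543.50 mm² minus the doubly-counted overlap 62.00 mm² gives 481.50 mm² — area = 481.50 mm². So its area = 481.50 mm². Layer 5 (z = 1.6): the cube is present — its section is the full 28.5×21 rectangle (area 598.50 mm²); the sphere at (15.5, 13.5) is absent (|z−center|=7.900 > r=6); the cube at (7, 7.5) is absent (z outside [2, 14.5]); Combining (union): only the 28.5×21 cube is present, so the union is just that shape — area = 598.50 mm²; the cube at (4.5, 4) (footprint 6.5×19) is included at this height (area 123.50 mm²); Merging all regions: the regions partially overlap — summed areas 722.00 mm² minus the doubly-counted overlap 110.50 mm² gives 611.50 mm² — area = 611.50 mm². So its area = 611.50 mm². Layer 5 is larger (611.50 vs 481.50 mm²).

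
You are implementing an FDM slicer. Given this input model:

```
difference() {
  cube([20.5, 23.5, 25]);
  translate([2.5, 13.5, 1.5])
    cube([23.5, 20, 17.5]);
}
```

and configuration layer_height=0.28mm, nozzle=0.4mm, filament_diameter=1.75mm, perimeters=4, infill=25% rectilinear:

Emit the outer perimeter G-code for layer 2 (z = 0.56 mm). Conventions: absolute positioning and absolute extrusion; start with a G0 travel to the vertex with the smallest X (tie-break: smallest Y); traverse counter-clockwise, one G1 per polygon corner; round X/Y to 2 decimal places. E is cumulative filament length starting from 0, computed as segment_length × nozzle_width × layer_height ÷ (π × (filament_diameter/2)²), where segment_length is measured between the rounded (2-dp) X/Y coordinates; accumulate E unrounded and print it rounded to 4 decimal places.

At z = 0.56 mm: the 20.5×23.5 cube contributes its full rectangle; the cube at (2.5, 13.5) does not reach this height (z outside [1.5, 19]); Taking the first minus the rest: none of the subtracted shapes is present at this height, so the 20.5×23.5 cube is unchanged — 1 connected region. The outline is a single polygon with 4 vertices. Extrusion per mm of travel: 0.4 × 0.28 / (π × 0.875²) = 0.046564. Accumulating E over each segment gives final E = 4.0976.

G0 X0.00 Y0.00 Z0.56
G1 X20.50 Y0.00 E0.9546
G1 X20.50 Y23.50 E2.0488
G1 X0.00 Y23.50 E3.0034
G1 X0.00 Y0.00 E4.0976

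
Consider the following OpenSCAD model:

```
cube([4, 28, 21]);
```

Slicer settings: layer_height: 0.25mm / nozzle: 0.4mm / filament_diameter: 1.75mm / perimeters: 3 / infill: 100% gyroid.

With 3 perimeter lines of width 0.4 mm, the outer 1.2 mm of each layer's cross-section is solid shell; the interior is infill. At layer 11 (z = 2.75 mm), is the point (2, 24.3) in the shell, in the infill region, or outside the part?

infill

At z = 2.75 mm: the cube (footprint 4×28) is included at this height. Overall, the cross-section is a single solid region. The nearest boundary edge runs (4.00, 0.00)→(4.00, 28.00); distance from the point to it = 2.00 mm. The point is inside the cross-section and 2.00 mm from the nearest boundary — more than the 1.2 mm shell width (3 × 0.4), so it's in the infill interior.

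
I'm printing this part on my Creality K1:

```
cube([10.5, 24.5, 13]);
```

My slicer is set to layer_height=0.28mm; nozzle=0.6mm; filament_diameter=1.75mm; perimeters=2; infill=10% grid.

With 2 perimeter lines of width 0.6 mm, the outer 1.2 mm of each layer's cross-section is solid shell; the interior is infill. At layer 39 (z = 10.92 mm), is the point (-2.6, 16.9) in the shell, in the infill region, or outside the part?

At z = 10.92 mm: the cube (footprint 10.5×24.5) is included at this height. Overall, the cross-section is a single solid region. The nearest boundary edge runs (0.00, 24.50)→(0.00, 0.00); distance from the point to it = 2.60 mm. The point is not inside any of the regions above, so it lies outside the cross-section (2.60 mm from the nearest boundary).

outside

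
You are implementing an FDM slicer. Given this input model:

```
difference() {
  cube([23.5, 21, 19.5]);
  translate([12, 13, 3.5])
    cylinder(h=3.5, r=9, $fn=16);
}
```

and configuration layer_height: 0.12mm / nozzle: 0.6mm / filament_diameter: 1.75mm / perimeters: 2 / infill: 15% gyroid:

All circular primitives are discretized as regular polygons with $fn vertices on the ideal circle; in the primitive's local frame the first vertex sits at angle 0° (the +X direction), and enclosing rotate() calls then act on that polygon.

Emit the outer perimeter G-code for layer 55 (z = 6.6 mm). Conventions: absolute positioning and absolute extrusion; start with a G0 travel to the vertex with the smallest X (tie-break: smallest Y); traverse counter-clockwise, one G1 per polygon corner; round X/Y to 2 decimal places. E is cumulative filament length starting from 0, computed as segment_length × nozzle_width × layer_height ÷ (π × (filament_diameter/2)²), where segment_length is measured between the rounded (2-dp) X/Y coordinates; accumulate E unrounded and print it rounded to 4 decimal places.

G0 X0.00 Y0.00 Z6.60
G1 X23.50 Y0.00 E0.7035
G1 X23.50 Y21.00 E1.3321
G1 X15.92 Y21.00 E1.5590
G1 X18.36 Y19.36 E1.6470
G1 X20.31 Y16.44 E1.7521
G1 X21.00 Y13.00 E1.8571
G1 X20.31 Y9.56 E1.9621
G1 X18.36 Y6.64 E2.0672
G1 X15.44 Y4.69 E2.1723
G1 X12.00 Y4.00 E2.2774
G1 X8.56 Y4.69 E2.3824
G1 X5.64 Y6.64 E2.4875
G1 X3.69 Y9.56 E2.5926
G1 X3.00 Y13.00 E2.6976
G1 X3.69 Y16.44 E2.8027
G1 X5.64 Y19.36 E2.9078
G1 X8.08 Y21.00 E2.9958
G1 X0.00 Y21.00 E3.2376
G1 X0.00 Y0.00 E3.8662

At z = 6.6 mm: the cube is present — its section is the full 23.5×21 rectangle; the r=9 cylinder at (12, 13) contributes a regular 16-gon of circumradius 9; Taking the first minus the rest: starting from the 23.5×21 cube, the r=9 cylinder at (12, 13) partially overlaps it — only the 243.30 mm² overlap (of its 247.98 mm²) is removed, clipping the outline — 1 connected region. The outline is a single polygon with 19 vertices. Extrusion per mm of travel: 0.6 × 0.12 / (π × 0.875²) = 0.029934. Accumulating E over each segment gives final E = 3.8662.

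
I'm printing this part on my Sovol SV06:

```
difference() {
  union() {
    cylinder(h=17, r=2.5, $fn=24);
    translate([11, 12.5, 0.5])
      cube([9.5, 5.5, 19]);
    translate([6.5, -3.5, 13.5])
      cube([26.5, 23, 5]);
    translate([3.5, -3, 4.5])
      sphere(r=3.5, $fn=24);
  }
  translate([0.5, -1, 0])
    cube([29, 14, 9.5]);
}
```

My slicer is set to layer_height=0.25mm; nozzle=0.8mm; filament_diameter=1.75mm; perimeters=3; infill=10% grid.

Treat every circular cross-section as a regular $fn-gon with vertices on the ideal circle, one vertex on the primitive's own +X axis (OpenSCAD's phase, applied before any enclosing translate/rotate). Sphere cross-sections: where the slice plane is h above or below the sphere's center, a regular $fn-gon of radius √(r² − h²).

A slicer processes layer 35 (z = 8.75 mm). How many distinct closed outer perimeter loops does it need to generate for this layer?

2

At z = 8.75 mm: the r=2.5 cylinder gives a regular 24-gon of circumradius 2.5 (constant along its height); the cube at (11, 12.5) (footprint 9.5×5.5) is included at this height; the cube at (6.5, -3.5) is absent (z outside [13.5, 18.5]); the sphere at (3.5, -3) is not intersected at this z (|z−center|=4.250 > r=3.5); Merging all regions: the 2 present regions are separate (no shared area or edge), so areas and boundary lengths simply add and each stays a separate island — 2 connected regions; the cube at (0.5, -1) (footprint 29×14) is included at this height; Subtracting the remaining from the first: starting from the result so far, the 29×14 cube at (0.5, -1) partially overlaps it — only the 10.29 mm² overlap (of its 406.00 mm²) is removed, clipping the outline — 2 connected regions. The result has 2 disconnected regions.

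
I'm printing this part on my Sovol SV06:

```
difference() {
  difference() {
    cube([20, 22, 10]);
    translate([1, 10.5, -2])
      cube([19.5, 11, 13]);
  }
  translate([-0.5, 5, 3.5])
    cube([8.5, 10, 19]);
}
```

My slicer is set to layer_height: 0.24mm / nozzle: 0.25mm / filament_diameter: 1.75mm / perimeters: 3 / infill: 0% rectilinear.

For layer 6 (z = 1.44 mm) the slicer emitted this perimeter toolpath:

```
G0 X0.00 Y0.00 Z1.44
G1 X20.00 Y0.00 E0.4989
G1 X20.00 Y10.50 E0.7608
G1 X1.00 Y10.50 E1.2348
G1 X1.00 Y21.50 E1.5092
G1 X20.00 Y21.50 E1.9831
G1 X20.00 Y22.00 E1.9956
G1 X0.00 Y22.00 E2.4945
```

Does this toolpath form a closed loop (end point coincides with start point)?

no

Start point (G0): (0.00, 0.00). End point (last G1): the path does not return to the start — open.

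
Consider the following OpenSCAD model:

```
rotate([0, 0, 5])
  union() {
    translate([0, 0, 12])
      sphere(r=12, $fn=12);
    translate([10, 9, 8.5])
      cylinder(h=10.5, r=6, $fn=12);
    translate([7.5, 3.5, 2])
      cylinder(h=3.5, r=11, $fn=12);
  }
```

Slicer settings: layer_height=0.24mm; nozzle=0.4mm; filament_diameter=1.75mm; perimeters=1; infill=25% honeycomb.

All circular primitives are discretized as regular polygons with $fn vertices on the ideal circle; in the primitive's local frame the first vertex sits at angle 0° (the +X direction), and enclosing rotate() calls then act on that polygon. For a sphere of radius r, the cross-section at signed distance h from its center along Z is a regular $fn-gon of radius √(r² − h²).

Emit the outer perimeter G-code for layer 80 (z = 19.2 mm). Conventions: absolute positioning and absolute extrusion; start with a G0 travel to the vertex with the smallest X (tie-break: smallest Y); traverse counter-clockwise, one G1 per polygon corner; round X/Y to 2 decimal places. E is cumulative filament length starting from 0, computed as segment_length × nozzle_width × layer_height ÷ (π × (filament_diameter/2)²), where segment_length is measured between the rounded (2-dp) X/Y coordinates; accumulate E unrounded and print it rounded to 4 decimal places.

G0 X-9.56 Y-0.84 Z19.20
G1 X-7.86 Y-5.51 E0.1984
G1 X-4.06 Y-8.70 E0.3964
G1 X0.84 Y-9.56 E0.5949
G1 X5.51 Y-7.86 E0.7933
G1 X8.70 Y-4.06 E0.9913
G1 X9.56 Y0.84 E1.1899
G1 X7.86 Y5.51 E1.3882
G1 X4.06 Y8.70 E1.5863
G1 X-0.84 Y9.56 E1.7848
G1 X-5.51 Y7.86 E1.9832
G1 X-8.70 Y4.06 E2.1812
G1 X-9.56 Y-0.84 E2.3797

At z = 19.2 mm: the sphere: section is a regular 12-gon, circumradius = √(r²−h²) = √(12²−7.2²) = 9.600; the cylinder at (10, 9) does not reach this height (z outside [8.5, 19]); the cylinder at (7.5, 3.5) is not intersected at this z (z outside [2, 5.5]); Merging all regions: only the r=12 sphere is present, so the union is just that shape — 1 connected region; (rotated 5° about Z; rotation is an isometry so areas/perimeters/island counts are preserved). The outline is a single polygon with 12 vertices. Extrusion per mm of travel: 0.4 × 0.24 / (π × 0.875²) = 0.039912. Accumulating E over each segment gives final E = 2.3797.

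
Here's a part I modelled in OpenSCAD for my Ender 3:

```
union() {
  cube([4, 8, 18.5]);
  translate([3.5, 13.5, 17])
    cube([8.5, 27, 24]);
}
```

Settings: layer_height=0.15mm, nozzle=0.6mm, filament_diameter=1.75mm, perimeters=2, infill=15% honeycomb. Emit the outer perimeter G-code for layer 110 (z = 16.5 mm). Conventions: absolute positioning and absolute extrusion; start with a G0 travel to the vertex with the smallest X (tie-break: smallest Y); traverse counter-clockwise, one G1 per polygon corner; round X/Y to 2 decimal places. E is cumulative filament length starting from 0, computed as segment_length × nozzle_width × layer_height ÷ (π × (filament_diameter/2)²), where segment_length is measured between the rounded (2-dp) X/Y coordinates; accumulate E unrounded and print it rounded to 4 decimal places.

At z = 16.5 mm: the cube is present — its section is the full 4×8 rectangle; the cube at (3.5, 13.5) does not reach this height (z outside [17, 41]); Merging all regions: only the 4×8 cube is present, so the union is just that shape — 1 connected region. The outline is a single polygon with 4 vertices. Extrusion per mm of travel: 0.6 × 0.15 / (π × 0.875²) = 0.037418. Accumulating E over each segment gives final E = 0.8980.

G0 X0.00 Y0.00 Z16.50
G1 X4.00 Y0.00 E0.1497
G1 X4.00 Y8.00 E0.4490
G1 X0.00 Y8.00 E0.5987
G1 X0.00 Y0.00 E0.8980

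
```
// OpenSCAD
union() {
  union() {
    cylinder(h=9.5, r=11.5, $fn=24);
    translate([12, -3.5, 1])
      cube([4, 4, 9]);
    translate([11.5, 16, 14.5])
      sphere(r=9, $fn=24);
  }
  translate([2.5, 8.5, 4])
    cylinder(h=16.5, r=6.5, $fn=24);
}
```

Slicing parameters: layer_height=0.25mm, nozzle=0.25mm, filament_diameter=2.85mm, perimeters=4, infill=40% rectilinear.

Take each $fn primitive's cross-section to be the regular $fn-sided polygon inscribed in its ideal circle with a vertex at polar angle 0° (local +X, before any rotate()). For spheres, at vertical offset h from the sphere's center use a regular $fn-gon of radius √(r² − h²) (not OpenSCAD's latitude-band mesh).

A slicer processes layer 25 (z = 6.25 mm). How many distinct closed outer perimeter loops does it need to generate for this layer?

3

At z = 6.25 mm: the cylinder: section is a regular 24-gon, circumradius r=11.5; the cube at (12, -3.5) (footprint 4×4) is included at this height; the r=9 sphere at (11.5, 16) slices to a regular 24-gon of circumradius 3.597 (√(r²−h²) with h=8.25 from center); Taking the union: the 3 present regions are separate (no shared area or edge), so areas and boundary lengths simply add and each stays a separate island — 3 connected regions; the r=6.5 cylinder at (2.5, 8.5) contributes a regular 24-gon of circumradius 6.5; Taking the union: the regions partially overlap (shared area 90.62 mm²), so overlapping operands fuse into one piece — 3 connected regions. The result has 3 disconnected regions.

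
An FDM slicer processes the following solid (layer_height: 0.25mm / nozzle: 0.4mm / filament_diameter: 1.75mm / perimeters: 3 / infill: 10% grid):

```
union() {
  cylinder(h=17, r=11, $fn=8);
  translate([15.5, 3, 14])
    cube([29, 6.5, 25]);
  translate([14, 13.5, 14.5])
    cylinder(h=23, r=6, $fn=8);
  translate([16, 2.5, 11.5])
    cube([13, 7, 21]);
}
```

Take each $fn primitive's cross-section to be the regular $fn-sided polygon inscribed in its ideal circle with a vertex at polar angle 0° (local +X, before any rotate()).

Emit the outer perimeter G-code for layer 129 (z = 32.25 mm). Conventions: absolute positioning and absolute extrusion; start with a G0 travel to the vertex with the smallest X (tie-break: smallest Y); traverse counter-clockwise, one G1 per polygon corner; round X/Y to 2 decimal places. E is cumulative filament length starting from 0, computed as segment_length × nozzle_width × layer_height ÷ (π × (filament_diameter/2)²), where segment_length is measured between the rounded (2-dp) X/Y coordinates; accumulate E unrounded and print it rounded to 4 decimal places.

At z = 32.25 mm: the cylinder does not reach this height (z outside [0, 17]); the cube at (15.5, 3) (footprint 29×6.5) is included at this height; the cylinder at (14, 13.5): section is a regular 8-gon, circumradius r=6; the cube at (16, 2.5) (footprint 13×7) is included at this height; Taking the union: the regions partially overlap (shared area 86.74 mm²), so overlapping operands fuse into one piece — 1 connected region. The outline is a single polygon with 16 vertices. Extrusion per mm of travel: 0.4 × 0.25 / (π × 0.875²) = 0.041575. Accumulating E over each segment gives final E = 4.2107.

G0 X8.00 Y13.50 Z32.25
G1 X9.76 Y9.26 E0.1909
G1 X14.00 Y7.50 E0.3817
G1 X15.50 Y8.12 E0.4492
G1 X15.50 Y3.00 E0.6621
G1 X16.00 Y3.00 E0.6829
G1 X16.00 Y2.50 E0.7036
G1 X29.00 Y2.50 E1.2441
G1 X29.00 Y3.00 E1.2649
G1 X44.50 Y3.00 E1.9093
G1 X44.50 Y9.50 E2.1796
G1 X18.34 Y9.50 E3.2672
G1 X20.00 Y13.50 E3.4472
G1 X18.24 Y17.74 E3.6381
G1 X14.00 Y19.50 E3.8289
G1 X9.76 Y17.74 E4.0198
G1 X8.00 Y13.50 E4.2107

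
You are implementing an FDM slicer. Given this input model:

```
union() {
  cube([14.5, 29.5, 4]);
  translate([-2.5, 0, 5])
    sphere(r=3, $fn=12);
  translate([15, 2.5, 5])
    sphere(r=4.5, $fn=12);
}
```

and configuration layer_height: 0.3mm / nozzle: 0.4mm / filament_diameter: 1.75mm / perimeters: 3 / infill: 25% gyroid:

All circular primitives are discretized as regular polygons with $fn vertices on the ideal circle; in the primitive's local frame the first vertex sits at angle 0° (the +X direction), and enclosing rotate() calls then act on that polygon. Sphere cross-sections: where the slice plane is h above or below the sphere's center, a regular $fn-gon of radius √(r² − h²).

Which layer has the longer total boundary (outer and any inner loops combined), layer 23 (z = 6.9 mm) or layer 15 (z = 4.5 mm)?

layer 15 (z = 4.5 mm)

Layer 23 (z = 6.9): the cube is absent (z outside [0, 4]); the r=3 sphere at (-2.5, 0) contributes a regular 12-gon of circumradius √(3²−1.9²) = 2.322 (perimeter = 2·12·2.322·sin(180°/12) = 14.42 mm); the sphere at (15, 2.5): section is a regular 12-gon, circumradius = √(r²−h²) = √(4.5²−1.9²) = 4.079 (perimeter = 2·12·4.079·sin(180°/12) = 25.34 mm); Combining (union): the 2 present regions are separate (no shared area or edge), so areas and boundary lengths simply add and each stays a separate island — boundary = 39.76 mm. So its perimeter = 39.76 mm. Layer 15 (z = 4.5): the cube does not reach this height (z outside [0, 4]); the r=3 sphere at (-2.5, 0) slices to a regular 12-gon of circumradius 2.958 (√(r²−h²) with h=0.5 from center) (perimeter = 2·12·2.958·sin(180°/12) = 18.37 mm); the r=4.5 sphere at (15, 2.5) contributes a regular 12-gon of circumradius √(4.5²−0.5²) = 4.472 (perimeter = 2·12·4.472·sin(180°/12) = 27.78 mm); Taking the union: the 2 present regions are separate (no shared area or edge), so areas and boundary lengths simply add and each stays a separate island — boundary = 46.15 mm. So its perimeter = 46.15 mm. Layer 15 is larger (46.15 vs 39.76 mm).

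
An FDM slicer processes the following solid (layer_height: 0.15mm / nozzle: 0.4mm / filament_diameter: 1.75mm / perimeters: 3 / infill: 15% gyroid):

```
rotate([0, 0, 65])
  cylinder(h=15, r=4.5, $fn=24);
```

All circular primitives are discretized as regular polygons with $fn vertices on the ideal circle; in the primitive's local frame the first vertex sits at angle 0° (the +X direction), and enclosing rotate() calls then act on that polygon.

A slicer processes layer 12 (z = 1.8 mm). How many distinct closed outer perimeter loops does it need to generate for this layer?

At z = 1.8 mm: the r=4.5 cylinder gives a regular 24-gon of circumradius 4.5 (constant along its height); (rotated 65° about Z; rotation is an isometry so areas/perimeters/island counts are preserved). The result has 1 disconnected region.

1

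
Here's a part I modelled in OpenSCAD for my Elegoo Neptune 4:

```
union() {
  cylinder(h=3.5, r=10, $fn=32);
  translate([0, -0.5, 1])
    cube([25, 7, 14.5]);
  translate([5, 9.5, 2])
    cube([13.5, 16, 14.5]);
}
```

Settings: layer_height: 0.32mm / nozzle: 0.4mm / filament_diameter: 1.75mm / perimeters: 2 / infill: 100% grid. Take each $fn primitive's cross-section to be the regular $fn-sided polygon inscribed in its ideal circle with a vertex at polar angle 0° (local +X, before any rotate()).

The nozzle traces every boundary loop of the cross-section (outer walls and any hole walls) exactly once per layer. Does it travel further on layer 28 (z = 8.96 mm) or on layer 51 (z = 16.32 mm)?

layer 28 (z = 8.96 mm)

Layer 28 (z = 8.96): the cylinder is not intersected at this z (z outside [0, 3.5]); the cube at (0, -0.5) (footprint 25×7) is included at this height (perimeter 64.00 mm); the cube at (5, 9.5) is present — its section is the full 13.5×16 rectangle (perimeter 59.00 mm); Taking the union: the 2 present regions are separate (no shared area or edge), so areas and boundary lengths simply add and each stays a separate island — boundary = 123.00 mm. So its perimeter = 123.00 mm. Layer 51 (z = 16.32): the cylinder is absent (z outside [0, 3.5]); the cube at (0, -0.5) is not intersected at this z (z outside [1, 15.5]); the cube at (5, 9.5) is present — its section is the full 13.5×16 rectangle (perimeter 59.00 mm); Taking the union: only the 13.5×16 cube at (5, 9.5) is present, so the union is just that shape — boundary = 59.00 mm. So its perimeter = 59.00 mm. Layer 28 is larger (123.00 vs 59.00 mm).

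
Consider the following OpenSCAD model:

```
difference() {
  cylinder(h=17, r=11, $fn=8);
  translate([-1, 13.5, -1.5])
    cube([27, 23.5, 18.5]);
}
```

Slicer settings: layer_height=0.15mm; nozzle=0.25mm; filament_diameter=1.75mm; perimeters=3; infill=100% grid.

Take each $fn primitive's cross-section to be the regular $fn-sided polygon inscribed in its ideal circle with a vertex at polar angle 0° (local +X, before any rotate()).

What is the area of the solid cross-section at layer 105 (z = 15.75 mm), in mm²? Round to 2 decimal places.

342.24 mm²

At z = 15.75 mm: the cylinder: section is a regular 8-gon, circumradius r=11 (area = (8/2)·11.000²·sin(360°/8) = 342.24 mm²); the cube at (-1, 13.5) is present — its section is the full 27×23.5 rectangle (area 634.50 mm²); After the difference (first − rest): starting from the r=11 cylinder (342.24 mm²), the 27×23.5 cube at (-1, 13.5) misses the remaining region (no effect) — area = 342.24 mm². Overall, the cross-section is a single solid region. Net area = 342.24 mm².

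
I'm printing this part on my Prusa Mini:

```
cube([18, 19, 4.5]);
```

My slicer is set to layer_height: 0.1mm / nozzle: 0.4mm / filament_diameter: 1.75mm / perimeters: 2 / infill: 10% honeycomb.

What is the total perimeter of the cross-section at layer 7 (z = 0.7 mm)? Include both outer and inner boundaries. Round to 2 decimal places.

At z = 0.7 mm: the cube (footprint 18×19) is included at this height (perimeter 74.00 mm). Overall, the cross-section is a single solid region. Total boundary length (outer) = 74.00 mm.

74.00 mm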